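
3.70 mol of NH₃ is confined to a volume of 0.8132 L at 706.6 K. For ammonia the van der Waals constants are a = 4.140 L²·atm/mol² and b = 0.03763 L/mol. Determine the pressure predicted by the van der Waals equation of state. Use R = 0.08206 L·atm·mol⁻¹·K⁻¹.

P = nRT/(V − nb) − a n²/V²
nRT/(V − nb) = (3.70)(0.08206)(706.6)/(0.8132 − 3.70×0.03763) = 214.54/0.67397 = 318.32 atm
a n²/V² = (4.140)(3.70)²/(0.8132)² = 85.706 atm
P = 318.32 − 85.706 = 232.6 atm

P ≈ 232.6 atm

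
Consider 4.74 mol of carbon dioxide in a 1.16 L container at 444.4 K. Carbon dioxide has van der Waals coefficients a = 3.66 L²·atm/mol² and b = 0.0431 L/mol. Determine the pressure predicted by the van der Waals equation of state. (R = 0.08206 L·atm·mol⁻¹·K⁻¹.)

P ≈ 119.8 atm

P = nRT/(V − nb) − a n²/V²
nRT/(V − nb) = (4.74)(0.08206)(444.4)/(1.16 − 4.74×0.0431) = 172.86/0.95571 = 180.87 atm
a n²/V² = (3.66)(4.74)²/(1.16)² = 61.111 atm
P = 180.87 − 61.111 = 119.8 atm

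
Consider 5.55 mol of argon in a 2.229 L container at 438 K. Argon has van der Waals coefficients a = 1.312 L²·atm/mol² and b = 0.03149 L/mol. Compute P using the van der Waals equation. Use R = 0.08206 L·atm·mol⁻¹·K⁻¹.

P = nRT/(V − nb) − a n²/V²
nRT/(V − nb) = (5.55)(0.08206)(438)/(2.229 − 5.55×0.03149) = 199.48/2.0542 = 97.108 atm
a n²/V² = (1.312)(5.55)²/(2.229)² = 8.1339 atm
P = 97.108 − 8.1339 = 88.97 atm

P ≈ 88.97 atm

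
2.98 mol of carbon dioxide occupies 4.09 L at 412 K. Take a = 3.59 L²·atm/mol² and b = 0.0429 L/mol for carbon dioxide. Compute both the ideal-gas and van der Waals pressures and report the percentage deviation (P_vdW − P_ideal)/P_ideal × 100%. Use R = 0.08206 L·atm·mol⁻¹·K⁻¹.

-4.51 %

Ideal: P_ideal = nRT/V = (2.98)(0.08206)(412)/4.09 = 24.6332 atm
vdW: P = nRT/(V − nb) − a n²/V² = 100.750/3.96216 − 31.8806/16.7281 = 25.4280 − 1.90581 = 23.5222 atm
% deviation = (23.5222 − 24.6332)/24.6332 × 100% = -4.51%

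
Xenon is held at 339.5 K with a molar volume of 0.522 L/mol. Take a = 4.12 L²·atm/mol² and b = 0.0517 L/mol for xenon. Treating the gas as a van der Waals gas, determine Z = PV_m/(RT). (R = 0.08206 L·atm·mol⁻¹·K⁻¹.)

Z ≈ 0.8266

P = RT/(V_m − b) − a/V_m² = (0.08206)(339.5)/(0.522 − 0.0517) − 4.12/(0.522)²
  = 27.859/0.47030 − 15.120 = 59.237 − 15.120 = 44.117 atm
Z = PV_m/(RT) = (44.117)(0.522)/((0.08206)(339.5)) = 23.029/27.859 = 0.8266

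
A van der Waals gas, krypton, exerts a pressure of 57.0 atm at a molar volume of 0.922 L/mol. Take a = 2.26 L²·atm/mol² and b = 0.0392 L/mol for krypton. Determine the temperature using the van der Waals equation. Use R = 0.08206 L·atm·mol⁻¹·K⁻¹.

T ≈ 641.8 K

T = (P + a/V_m²)(V_m − b)/R
P + a/V_m² = 57.0 + 2.26/(0.922)² = 59.659 atm
V_m − b = 0.922 − 0.0392 = 0.88280 L/mol
T = (59.659)(0.88280)/0.08206 = 641.8 K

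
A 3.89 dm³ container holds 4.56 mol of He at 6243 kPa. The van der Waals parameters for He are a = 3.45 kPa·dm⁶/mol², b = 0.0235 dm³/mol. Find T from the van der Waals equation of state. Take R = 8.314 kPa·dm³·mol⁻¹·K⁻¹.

T ≈ 623.4 K

T = (P + a n²/V²)(V − nb)/(nR)
P + a n²/V² = 6243 + (3.45)(4.56)²/(3.89)² = 6247.7 kPa
V − nb = 3.89 − (4.56)(0.0235) = 3.7828 dm³
T = (6247.7)(3.7828)/((4.56)(8.314)) = 623.4 K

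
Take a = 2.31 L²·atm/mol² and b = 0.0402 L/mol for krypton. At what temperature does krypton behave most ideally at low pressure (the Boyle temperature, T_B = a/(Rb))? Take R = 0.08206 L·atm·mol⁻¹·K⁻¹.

T_B ≈ 700.3 K

For a van der Waals gas the second virial coefficient B₂ = b − a/(RT) vanishes at T_B = a/(Rb).
T_B = 2.31/(0.08206×0.0402) = 2.31/0.0032988 = 700.3 K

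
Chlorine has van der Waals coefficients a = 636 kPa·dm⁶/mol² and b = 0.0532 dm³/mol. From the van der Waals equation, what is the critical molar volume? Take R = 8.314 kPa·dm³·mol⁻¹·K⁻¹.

V_m,c ≈ 0.1596 dm³/mol

For a van der Waals gas, V_m,c = 3b.
V_m,c = 3×0.0532 = 0.1596 dm³/mol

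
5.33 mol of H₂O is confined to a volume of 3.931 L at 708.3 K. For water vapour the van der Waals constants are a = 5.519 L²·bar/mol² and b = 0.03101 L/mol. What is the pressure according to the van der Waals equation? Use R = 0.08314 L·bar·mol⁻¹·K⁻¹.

P ≈ 73.20 bar

P = nRT/(V − nb) − a n²/V²
nRT/(V − nb) = (5.33)(0.08314)(708.3)/(3.931 − 5.33×0.03101) = 313.87/3.7657 = 83.350 bar
a n²/V² = (5.519)(5.33)²/(3.931)² = 10.146 bar
P = 83.350 − 10.146 = 73.20 bar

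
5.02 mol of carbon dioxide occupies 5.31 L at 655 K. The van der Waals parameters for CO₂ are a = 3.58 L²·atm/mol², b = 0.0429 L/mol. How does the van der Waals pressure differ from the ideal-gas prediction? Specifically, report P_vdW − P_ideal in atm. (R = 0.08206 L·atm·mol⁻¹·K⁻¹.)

ΔP ≈ -1.052 atm

Ideal: P_ideal = nRT/V = (5.02)(0.08206)(655)/5.31 = 50.8138 atm
vdW: P = nRT/(V − nb) − a n²/V² = 269.821/5.09464 − 90.2174/28.1961 = 52.9617 − 3.19964 = 49.7621 atm
ΔP = 49.7621 − 50.8138 = -1.052 atm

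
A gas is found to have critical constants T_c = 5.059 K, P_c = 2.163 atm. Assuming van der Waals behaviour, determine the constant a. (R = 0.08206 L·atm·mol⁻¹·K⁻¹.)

a ≈ 0.03361 L²·atm/mol²

From T_c = 8a/(27Rb) and P_c = a/(27b²): a = 27 R² T_c²/(64 P_c).
a = 27×(0.08206)²×(5.059)²/(64×2.163) = 4.6532/138.43 = 0.03361 L²·atm/mol²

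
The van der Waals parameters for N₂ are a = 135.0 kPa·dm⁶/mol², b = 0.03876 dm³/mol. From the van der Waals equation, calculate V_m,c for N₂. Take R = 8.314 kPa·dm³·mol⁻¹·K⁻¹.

V_m,c ≈ 0.1163 dm³/mol

For a van der Waals gas, V_m,c = 3b.
V_m,c = 3×0.03876 = 0.1163 dm³/mol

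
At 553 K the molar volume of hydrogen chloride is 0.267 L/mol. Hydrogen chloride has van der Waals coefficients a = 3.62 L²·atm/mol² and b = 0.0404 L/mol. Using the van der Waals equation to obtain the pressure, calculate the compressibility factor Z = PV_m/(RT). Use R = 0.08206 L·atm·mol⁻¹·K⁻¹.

P = RT/(V_m − b) − a/V_m² = (0.08206)(553)/(0.267 − 0.0404) − 3.62/(0.267)²
  = 45.379/0.22660 − 50.779 = 200.26 − 50.779 = 149.48 atm
Z = PV_m/(RT) = (149.48)(0.267)/((0.08206)(553)) = 39.911/45.379 = 0.8795

Z ≈ 0.8795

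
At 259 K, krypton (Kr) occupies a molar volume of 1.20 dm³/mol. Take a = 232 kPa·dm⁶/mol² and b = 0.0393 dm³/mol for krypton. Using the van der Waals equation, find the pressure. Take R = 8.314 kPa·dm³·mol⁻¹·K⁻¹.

P ≈ 1694 kPa

P = RT/(V_m − b) − a/V_m²
RT/(V_m − b) = (8.314)(259)/(1.20 − 0.0393) = 2153.3/1.1607 = 1855.2 kPa
a/V_m² = 232/(1.20)² = 161.11 kPa
P = 1855.2 − 161.11 = 1694 kPa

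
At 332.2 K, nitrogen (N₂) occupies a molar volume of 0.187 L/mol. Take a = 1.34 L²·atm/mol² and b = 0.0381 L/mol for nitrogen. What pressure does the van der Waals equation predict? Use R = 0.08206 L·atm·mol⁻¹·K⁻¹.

P ≈ 144.8 atm

P = RT/(V_m − b) − a/V_m²
RT/(V_m − b) = (0.08206)(332.2)/(0.187 − 0.0381) = 27.260/0.14890 = 183.08 atm
a/V_m² = 1.34/(0.187)² = 38.320 atm
P = 183.08 − 38.320 = 144.8 atm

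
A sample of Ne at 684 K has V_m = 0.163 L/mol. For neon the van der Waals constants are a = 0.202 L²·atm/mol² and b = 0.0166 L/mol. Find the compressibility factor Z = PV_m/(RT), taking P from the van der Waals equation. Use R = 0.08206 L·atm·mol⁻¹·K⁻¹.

Z ≈ 1.091

P = RT/(V_m − b) − a/V_m² = (0.08206)(684)/(0.163 − 0.0166) − 0.202/(0.163)²
  = 56.129/0.14640 − 7.6028 = 383.39 − 7.6028 = 375.79 atm
Z = PV_m/(RT) = (375.79)(0.163)/((0.08206)(684)) = 61.254/56.129 = 1.091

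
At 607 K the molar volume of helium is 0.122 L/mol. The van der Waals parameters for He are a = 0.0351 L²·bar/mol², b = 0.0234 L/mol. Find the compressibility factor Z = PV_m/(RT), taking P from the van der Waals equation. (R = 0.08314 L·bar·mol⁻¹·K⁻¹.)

P = RT/(V_m − b) − a/V_m² = (0.08314)(607)/(0.122 − 0.0234) − 0.0351/(0.122)²
  = 50.466/0.098600 − 2.3582 = 511.83 − 2.3582 = 509.47 bar
Z = PV_m/(RT) = (509.47)(0.122)/((0.08314)(607)) = 62.155/50.466 = 1.232

Z ≈ 1.232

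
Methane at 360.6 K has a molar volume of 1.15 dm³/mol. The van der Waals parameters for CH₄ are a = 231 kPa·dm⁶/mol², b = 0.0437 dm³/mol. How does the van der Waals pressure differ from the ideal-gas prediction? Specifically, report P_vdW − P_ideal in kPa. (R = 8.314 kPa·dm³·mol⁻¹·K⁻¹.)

ΔP ≈ -71.7 kPa

Ideal: P_ideal = RT/V_m = (8.314)(360.6)/1.15 = 2606.98 kPa
vdW: P = RT/(V_m − b) − a/V_m² = 2998.03/1.10630 − 231/1.32250 = 2709.96 − 174.669 = 2535.29 kPa
ΔP = 2535.29 − 2606.98 = -71.7 kPa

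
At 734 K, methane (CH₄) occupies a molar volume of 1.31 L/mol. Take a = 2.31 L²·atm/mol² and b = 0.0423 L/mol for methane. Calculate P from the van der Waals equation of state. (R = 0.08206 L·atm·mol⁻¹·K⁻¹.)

P = RT/(V_m − b) − a/V_m²
RT/(V_m − b) = (0.08206)(734)/(1.31 − 0.0423) = 60.232/1.2677 = 47.513 atm
a/V_m² = 2.31/(1.31)² = 1.3461 atm
P = 47.513 − 1.3461 = 46.17 atm

P ≈ 46.17 atm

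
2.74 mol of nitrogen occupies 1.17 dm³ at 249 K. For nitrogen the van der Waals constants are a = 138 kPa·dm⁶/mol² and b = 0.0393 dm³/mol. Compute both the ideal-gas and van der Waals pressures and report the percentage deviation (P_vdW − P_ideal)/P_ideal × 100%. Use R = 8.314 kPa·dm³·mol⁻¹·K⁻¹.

-5.47 %

Ideal: P_ideal = nRT/V = (2.74)(8.314)(249)/1.17 = 4848.13 kPa
vdW: P = nRT/(V − nb) − a n²/V² = 5672.31/1.06232 − 1036.05/1.36890 = 5339.55 − 756.849 = 4582.70 kPa
% deviation = (4582.70 − 4848.13)/4848.13 × 100% = -5.47%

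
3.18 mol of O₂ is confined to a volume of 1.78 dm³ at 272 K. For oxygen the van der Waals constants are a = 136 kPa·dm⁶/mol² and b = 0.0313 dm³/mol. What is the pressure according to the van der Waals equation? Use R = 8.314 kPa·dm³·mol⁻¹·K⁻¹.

P = nRT/(V − nb) − a n²/V²
nRT/(V − nb) = (3.18)(8.314)(272)/(1.78 − 3.18×0.0313) = 7191.3/1.6805 = 4279.3 kPa
a n²/V² = (136)(3.18)²/(1.78)² = 434.06 kPa
P = 4279.3 − 434.06 = 3845 kPa

P ≈ 3845 kPa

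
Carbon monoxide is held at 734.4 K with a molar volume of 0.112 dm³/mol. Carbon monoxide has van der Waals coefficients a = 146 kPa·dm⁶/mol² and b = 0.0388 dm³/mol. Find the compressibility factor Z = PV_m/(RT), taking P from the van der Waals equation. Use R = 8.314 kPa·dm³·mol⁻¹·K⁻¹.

Z ≈ 1.317

P = RT/(V_m − b) − a/V_m² = (8.314)(734.4)/(0.112 − 0.0388) − 146/(0.112)²
  = 6105.8/0.073200 − 11639 = 83413 − 11639 = 71774 kPa
Z = PV_m/(RT) = (71774)(0.112)/((8.314)(734.4)) = 8038.7/6105.8 = 1.317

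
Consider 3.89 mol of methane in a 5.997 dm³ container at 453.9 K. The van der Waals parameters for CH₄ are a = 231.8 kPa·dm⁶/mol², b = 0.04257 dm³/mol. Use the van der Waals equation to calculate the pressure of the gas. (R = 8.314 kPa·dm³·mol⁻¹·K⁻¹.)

P = nRT/(V − nb) − a n²/V²
nRT/(V − nb) = (3.89)(8.314)(453.9)/(5.997 − 3.89×0.04257) = 14680/5.8314 = 2517.4 kPa
a n²/V² = (231.8)(3.89)²/(5.997)² = 97.531 kPa
P = 2517.4 − 97.531 = 2420 kPa

P ≈ 2420 kPa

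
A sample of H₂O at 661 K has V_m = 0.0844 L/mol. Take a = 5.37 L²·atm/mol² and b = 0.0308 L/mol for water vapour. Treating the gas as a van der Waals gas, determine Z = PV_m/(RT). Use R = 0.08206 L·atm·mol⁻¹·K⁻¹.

P = RT/(V_m − b) − a/V_m² = (0.08206)(661)/(0.0844 − 0.0308) − 5.37/(0.0844)²
  = 54.242/0.053600 − 753.86 = 1012.0 − 753.86 = 258.1 atm
Z = PV_m/(RT) = (258.1)(0.0844)/((0.08206)(661)) = 21.784/54.242 = 0.4016

Z ≈ 0.4016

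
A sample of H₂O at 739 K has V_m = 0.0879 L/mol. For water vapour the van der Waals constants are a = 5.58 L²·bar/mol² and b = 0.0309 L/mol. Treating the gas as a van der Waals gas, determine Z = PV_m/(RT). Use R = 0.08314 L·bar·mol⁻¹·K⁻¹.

Z ≈ 0.5089

P = RT/(V_m − b) − a/V_m² = (0.08314)(739)/(0.0879 − 0.0309) − 5.58/(0.0879)²
  = 61.440/0.057000 − 722.20 = 1077.9 − 722.20 = 355.7 bar
Z = PV_m/(RT) = (355.7)(0.0879)/((0.08314)(739)) = 31.266/61.440 = 0.5089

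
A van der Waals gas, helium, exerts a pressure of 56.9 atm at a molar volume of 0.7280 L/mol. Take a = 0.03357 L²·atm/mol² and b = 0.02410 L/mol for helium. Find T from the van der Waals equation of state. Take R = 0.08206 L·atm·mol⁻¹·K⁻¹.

T ≈ 488.6 K

T = (P + a/V_m²)(V_m − b)/R
P + a/V_m² = 56.9 + 0.03357/(0.7280)² = 56.963 atm
V_m − b = 0.7280 − 0.02410 = 0.70390 L/mol
T = (56.963)(0.70390)/0.08206 = 488.6 K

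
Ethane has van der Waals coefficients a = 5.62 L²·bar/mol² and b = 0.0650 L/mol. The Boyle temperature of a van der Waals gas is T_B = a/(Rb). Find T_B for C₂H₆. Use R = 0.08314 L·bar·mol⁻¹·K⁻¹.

T_B ≈ 1040 K

For a van der Waals gas the second virial coefficient B₂ = b − a/(RT) vanishes at T_B = a/(Rb).
T_B = 5.62/(0.08314×0.0650) = 5.62/0.0054041 = 1040 K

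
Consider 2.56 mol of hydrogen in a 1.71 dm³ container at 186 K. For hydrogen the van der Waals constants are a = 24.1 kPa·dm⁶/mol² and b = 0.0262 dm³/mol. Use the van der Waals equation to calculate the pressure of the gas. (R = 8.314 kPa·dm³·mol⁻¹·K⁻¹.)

P = nRT/(V − nb) − a n²/V²
nRT/(V − nb) = (2.56)(8.314)(186)/(1.71 − 2.56×0.0262) = 3958.8/1.6429 = 2409.6 kPa
a n²/V² = (24.1)(2.56)²/(1.71)² = 54.014 kPa
P = 2409.6 − 54.014 = 2356 kPa

P ≈ 2356 kPa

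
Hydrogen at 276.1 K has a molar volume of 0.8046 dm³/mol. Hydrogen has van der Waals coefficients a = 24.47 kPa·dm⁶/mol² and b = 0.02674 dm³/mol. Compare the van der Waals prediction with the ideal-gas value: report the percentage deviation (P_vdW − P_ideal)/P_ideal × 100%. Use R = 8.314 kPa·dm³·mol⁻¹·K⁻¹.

2.11 %

Ideal: P_ideal = RT/V_m = (8.314)(276.1)/0.8046 = 2852.96 kPa
vdW: P = RT/(V_m − b) − a/V_m² = 2295.50/0.777860 − 24.47/0.647381 = 2951.05 − 37.7985 = 2913.25 kPa
% deviation = (2913.25 − 2852.96)/2852.96 × 100% = 2.11%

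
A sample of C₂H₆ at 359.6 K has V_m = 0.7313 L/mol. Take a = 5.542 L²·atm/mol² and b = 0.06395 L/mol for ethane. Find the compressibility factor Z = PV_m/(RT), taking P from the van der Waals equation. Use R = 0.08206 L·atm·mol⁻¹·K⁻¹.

P = RT/(V_m − b) − a/V_m² = (0.08206)(359.6)/(0.7313 − 0.06395) − 5.542/(0.7313)²
  = 29.509/0.66735 − 10.363 = 44.218 − 10.363 = 33.855 atm
Z = PV_m/(RT) = (33.855)(0.7313)/((0.08206)(359.6)) = 24.758/29.509 = 0.8390

Z ≈ 0.8390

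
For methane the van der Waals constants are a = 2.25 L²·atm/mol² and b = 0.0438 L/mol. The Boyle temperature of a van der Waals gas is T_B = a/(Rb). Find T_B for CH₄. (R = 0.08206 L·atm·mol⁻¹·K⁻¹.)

T_B ≈ 626.0 K

For a van der Waals gas the second virial coefficient B₂ = b − a/(RT) vanishes at T_B = a/(Rb).
T_B = 2.25/(0.08206×0.0438) = 2.25/0.0035942 = 626.0 K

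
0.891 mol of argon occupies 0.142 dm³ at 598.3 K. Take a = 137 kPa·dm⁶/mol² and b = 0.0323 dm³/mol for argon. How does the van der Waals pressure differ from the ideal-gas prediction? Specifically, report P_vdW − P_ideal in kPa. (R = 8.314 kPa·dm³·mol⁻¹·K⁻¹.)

Ideal: P_ideal = nRT/V = (0.891)(8.314)(598.3)/0.142 = 31211.8 kPa
vdW: P = nRT/(V − nb) − a n²/V² = 4432.07/0.113221 − 108.762/0.0201640 = 39145.3 − 5393.87 = 33751.4 kPa
ΔP = 33751.4 − 31211.8 = 2540 kPa

ΔP ≈ 2540 kPa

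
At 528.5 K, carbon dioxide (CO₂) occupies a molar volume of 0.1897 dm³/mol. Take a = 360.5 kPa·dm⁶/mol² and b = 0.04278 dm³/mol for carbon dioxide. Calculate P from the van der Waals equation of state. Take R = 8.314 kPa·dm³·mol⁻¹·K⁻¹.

P ≈ 19889 kPa

P = RT/(V_m − b) − a/V_m²
RT/(V_m − b) = (8.314)(528.5)/(0.1897 − 0.04278) = 4393.9/0.14692 = 29907 kPa
a/V_m² = 360.5/(0.1897)² = 10018 kPa
P = 29907 − 10018 = 19889 kPa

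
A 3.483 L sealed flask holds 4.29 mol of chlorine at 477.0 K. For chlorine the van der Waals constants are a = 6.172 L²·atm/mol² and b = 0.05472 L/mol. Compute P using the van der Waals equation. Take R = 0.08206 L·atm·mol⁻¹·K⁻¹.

P = nRT/(V − nb) − a n²/V²
nRT/(V − nb) = (4.29)(0.08206)(477.0)/(3.483 − 4.29×0.05472) = 167.92/3.2483 = 51.695 atm
a n²/V² = (6.172)(4.29)²/(3.483)² = 9.3634 atm
P = 51.695 − 9.3634 = 42.33 atm

P ≈ 42.33 atm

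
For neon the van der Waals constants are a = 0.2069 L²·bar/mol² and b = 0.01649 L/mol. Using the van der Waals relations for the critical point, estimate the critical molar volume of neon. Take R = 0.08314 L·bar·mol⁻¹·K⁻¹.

For a van der Waals gas, V_m,c = 3b.
V_m,c = 3×0.01649 = 0.04947 L/mol

V_m,c ≈ 0.04947 L/mol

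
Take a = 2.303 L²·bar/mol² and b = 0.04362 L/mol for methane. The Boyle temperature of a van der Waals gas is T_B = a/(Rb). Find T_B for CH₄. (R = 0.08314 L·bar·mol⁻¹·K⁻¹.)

T_B ≈ 635.0 K

For a van der Waals gas the second virial coefficient B₂ = b − a/(RT) vanishes at T_B = a/(Rb).
T_B = 2.303/(0.08314×0.04362) = 2.303/0.0036266 = 635.0 K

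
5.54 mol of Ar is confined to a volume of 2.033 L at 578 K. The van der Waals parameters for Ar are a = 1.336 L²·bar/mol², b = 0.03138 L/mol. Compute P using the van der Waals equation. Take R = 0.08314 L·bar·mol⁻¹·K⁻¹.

P = nRT/(V − nb) − a n²/V²
nRT/(V − nb) = (5.54)(0.08314)(578)/(2.033 − 5.54×0.03138) = 266.22/1.8592 = 143.19 bar
a n²/V² = (1.336)(5.54)²/(2.033)² = 9.9209 bar
P = 143.19 − 9.9209 = 133.3 bar

P ≈ 133.3 bar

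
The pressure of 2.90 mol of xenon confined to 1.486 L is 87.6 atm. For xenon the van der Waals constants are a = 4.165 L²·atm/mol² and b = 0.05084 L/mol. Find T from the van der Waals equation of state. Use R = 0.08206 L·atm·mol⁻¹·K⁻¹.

T ≈ 582.0 K

T = (P + a n²/V²)(V − nb)/(nR)
P + a n²/V² = 87.6 + (4.165)(2.90)²/(1.486)² = 103.46 atm
V − nb = 1.486 − (2.90)(0.05084) = 1.3386 L
T = (103.46)(1.3386)/((2.90)(0.08206)) = 582.0 K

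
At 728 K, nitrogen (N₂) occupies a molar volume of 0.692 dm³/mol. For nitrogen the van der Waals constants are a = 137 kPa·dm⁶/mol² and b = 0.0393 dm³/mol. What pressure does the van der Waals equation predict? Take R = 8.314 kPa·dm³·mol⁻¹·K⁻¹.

P ≈ 8987 kPa

P = RT/(V_m − b) − a/V_m²
RT/(V_m − b) = (8.314)(728)/(0.692 − 0.0393) = 6052.6/0.65270 = 9273.2 kPa
a/V_m² = 137/(0.692)² = 286.09 kPa
P = 9273.2 − 286.09 = 8987 kPa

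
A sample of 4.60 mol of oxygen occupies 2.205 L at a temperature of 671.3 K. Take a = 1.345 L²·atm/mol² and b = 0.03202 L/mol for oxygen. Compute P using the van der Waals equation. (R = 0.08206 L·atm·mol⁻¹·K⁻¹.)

P ≈ 117.3 atm

P = nRT/(V − nb) − a n²/V²
nRT/(V − nb) = (4.60)(0.08206)(671.3)/(2.205 − 4.60×0.03202) = 253.40/2.0577 = 123.15 atm
a n²/V² = (1.345)(4.60)²/(2.205)² = 5.8536 atm
P = 123.15 − 5.8536 = 117.3 atm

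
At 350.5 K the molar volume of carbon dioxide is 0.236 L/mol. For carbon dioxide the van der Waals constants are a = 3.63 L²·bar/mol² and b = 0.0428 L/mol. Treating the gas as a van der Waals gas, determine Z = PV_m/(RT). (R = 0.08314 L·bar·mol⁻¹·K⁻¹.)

P = RT/(V_m − b) − a/V_m² = (0.08314)(350.5)/(0.236 − 0.0428) − 3.63/(0.236)²
  = 29.141/0.19320 − 65.175 = 150.83 − 65.175 = 85.66 bar
Z = PV_m/(RT) = (85.66)(0.236)/((0.08314)(350.5)) = 20.216/29.141 = 0.6937

Z ≈ 0.6937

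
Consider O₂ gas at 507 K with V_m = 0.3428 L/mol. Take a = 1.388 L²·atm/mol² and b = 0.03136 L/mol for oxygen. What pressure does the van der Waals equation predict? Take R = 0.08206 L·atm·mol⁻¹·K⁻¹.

P = RT/(V_m − b) − a/V_m²
RT/(V_m − b) = (0.08206)(507)/(0.3428 − 0.03136) = 41.604/0.31144 = 133.59 atm
a/V_m² = 1.388/(0.3428)² = 11.812 atm
P = 133.59 − 11.812 = 121.8 atm

P ≈ 121.8 atm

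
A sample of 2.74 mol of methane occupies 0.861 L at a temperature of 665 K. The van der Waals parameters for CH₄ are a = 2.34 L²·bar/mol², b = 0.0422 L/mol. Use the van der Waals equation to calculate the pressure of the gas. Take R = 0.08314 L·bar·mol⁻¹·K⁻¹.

P ≈ 179.5 bar

P = nRT/(V − nb) − a n²/V²
nRT/(V − nb) = (2.74)(0.08314)(665)/(0.861 − 2.74×0.0422) = 151.49/0.74537 = 203.24 bar
a n²/V² = (2.34)(2.74)²/(0.861)² = 23.698 bar
P = 203.24 − 23.698 = 179.5 bar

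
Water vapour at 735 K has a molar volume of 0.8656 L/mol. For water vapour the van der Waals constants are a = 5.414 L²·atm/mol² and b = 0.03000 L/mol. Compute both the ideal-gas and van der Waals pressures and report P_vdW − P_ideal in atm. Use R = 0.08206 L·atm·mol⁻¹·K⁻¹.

Ideal: P_ideal = RT/V_m = (0.08206)(735)/0.8656 = 69.6790 atm
vdW: P = RT/(V_m − b) − a/V_m² = 60.3141/0.835600 − 5.414/0.749263 = 72.1806 − 7.22577 = 64.9548 atm
ΔP = 64.9548 − 69.6790 = -4.724 atm

ΔP ≈ -4.724 atm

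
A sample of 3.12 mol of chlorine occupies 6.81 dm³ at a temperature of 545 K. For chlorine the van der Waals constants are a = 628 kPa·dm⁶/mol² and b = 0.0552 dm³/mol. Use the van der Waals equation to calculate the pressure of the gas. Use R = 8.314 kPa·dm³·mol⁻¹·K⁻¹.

P ≈ 1998 kPa

P = nRT/(V − nb) − a n²/V²
nRT/(V − nb) = (3.12)(8.314)(545)/(6.81 − 3.12×0.0552) = 14137/6.6378 = 2129.8 kPa
a n²/V² = (628)(3.12)²/(6.81)² = 131.82 kPa
P = 2129.8 − 131.82 = 1998 kPa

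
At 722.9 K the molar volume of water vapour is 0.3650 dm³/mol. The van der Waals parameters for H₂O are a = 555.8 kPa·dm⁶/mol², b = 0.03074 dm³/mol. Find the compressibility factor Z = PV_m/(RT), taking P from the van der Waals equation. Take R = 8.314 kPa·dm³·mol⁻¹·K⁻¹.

P = RT/(V_m − b) − a/V_m² = (8.314)(722.9)/(0.3650 − 0.03074) − 555.8/(0.3650)²
  = 6010.2/0.33426 − 4171.9 = 17981 − 4171.9 = 13809 kPa
Z = PV_m/(RT) = (13809)(0.3650)/((8.314)(722.9)) = 5040.3/6010.2 = 0.8386

Z ≈ 0.8386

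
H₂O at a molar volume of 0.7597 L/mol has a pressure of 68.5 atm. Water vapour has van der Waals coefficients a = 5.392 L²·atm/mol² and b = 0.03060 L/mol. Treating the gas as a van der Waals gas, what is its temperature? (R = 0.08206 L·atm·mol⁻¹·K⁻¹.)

T ≈ 691.6 K

T = (P + a/V_m²)(V_m − b)/R
P + a/V_m² = 68.5 + 5.392/(0.7597)² = 77.843 atm
V_m − b = 0.7597 − 0.03060 = 0.72910 L/mol
T = (77.843)(0.72910)/0.08206 = 691.6 K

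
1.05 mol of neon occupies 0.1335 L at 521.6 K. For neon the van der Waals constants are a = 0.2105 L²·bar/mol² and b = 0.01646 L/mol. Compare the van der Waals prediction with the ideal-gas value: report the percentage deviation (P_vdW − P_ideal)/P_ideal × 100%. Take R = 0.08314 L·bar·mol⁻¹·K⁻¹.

11.05 %

Ideal: P_ideal = nRT/V = (1.05)(0.08314)(521.6)/0.1335 = 341.080 bar
vdW: P = nRT/(V − nb) − a n²/V² = 45.5341/0.116217 − 0.232076/0.0178223 = 391.802 − 13.0217 = 378.780 bar
% deviation = (378.780 − 341.080)/341.080 × 100% = 11.05%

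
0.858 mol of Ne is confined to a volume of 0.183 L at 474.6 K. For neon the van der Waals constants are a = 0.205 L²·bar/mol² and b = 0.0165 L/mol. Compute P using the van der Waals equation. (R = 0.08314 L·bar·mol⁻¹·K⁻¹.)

P ≈ 196.0 bar

P = nRT/(V − nb) − a n²/V²
nRT/(V − nb) = (0.858)(0.08314)(474.6)/(0.183 − 0.858×0.0165) = 33.855/0.16884 = 200.52 bar
a n²/V² = (0.205)(0.858)²/(0.183)² = 4.5064 bar
P = 200.52 − 4.5064 = 196.0 bar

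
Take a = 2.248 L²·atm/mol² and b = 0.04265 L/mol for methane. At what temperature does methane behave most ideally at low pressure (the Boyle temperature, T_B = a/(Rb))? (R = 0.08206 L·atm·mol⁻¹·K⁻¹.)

For a van der Waals gas the second virial coefficient B₂ = b − a/(RT) vanishes at T_B = a/(Rb).
T_B = 2.248/(0.08206×0.04265) = 2.248/0.0034999 = 642.3 K

T_B ≈ 642.3 K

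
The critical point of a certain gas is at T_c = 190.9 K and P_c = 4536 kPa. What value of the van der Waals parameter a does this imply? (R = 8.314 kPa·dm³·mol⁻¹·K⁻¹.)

a ≈ 234.3 kPa·dm⁶/mol²

From T_c = 8a/(27Rb) and P_c = a/(27b²): a = 27 R² T_c²/(64 P_c).
a = 27×(8.314)²×(190.9)²/(64×4536) = 68013584/290304 = 234.3 kPa·dm⁶/mol²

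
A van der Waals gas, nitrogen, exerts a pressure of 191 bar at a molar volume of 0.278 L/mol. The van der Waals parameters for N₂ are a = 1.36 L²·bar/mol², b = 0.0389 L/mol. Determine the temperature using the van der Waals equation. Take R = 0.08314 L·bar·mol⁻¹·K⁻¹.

T = (P + a/V_m²)(V_m − b)/R
P + a/V_m² = 191 + 1.36/(0.278)² = 208.60 bar
V_m − b = 0.278 − 0.0389 = 0.23910 L/mol
T = (208.60)(0.23910)/0.08314 = 599.9 K

T ≈ 599.9 K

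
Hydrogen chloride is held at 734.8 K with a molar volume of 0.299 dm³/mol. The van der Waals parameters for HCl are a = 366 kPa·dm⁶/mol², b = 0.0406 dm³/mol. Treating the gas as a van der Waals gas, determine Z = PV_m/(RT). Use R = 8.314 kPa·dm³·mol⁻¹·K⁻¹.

Z ≈ 0.9568

P = RT/(V_m − b) − a/V_m² = (8.314)(734.8)/(0.299 − 0.0406) − 366/(0.299)²
  = 6109.1/0.25840 − 4093.9 = 23642 − 4093.9 = 19548 kPa
Z = PV_m/(RT) = (19548)(0.299)/((8.314)(734.8)) = 5844.9/6109.1 = 0.9568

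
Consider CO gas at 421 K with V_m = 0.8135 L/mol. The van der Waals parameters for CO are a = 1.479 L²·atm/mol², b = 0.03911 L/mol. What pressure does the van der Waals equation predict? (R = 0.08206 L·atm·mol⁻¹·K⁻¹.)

P = RT/(V_m − b) − a/V_m²
RT/(V_m − b) = (0.08206)(421)/(0.8135 − 0.03911) = 34.547/0.77439 = 44.612 atm
a/V_m² = 1.479/(0.8135)² = 2.2349 atm
P = 44.612 − 2.2349 = 42.38 atm

P ≈ 42.38 atm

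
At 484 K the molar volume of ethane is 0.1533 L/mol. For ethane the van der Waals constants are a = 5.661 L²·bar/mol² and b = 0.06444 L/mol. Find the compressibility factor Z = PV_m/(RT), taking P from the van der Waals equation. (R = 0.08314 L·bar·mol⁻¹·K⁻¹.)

P = RT/(V_m − b) − a/V_m² = (0.08314)(484)/(0.1533 − 0.06444) − 5.661/(0.1533)²
  = 40.240/0.088860 − 240.88 = 452.85 − 240.88 = 211.97 bar
Z = PV_m/(RT) = (211.97)(0.1533)/((0.08314)(484)) = 32.495/40.240 = 0.8075

Z ≈ 0.8075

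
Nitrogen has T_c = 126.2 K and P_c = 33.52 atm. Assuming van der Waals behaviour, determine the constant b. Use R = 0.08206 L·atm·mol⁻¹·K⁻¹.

From T_c = 8a/(27Rb) and P_c = a/(27b²): b = R T_c/(8 P_c).
b = (0.08206)(126.2)/(8×33.52) = 10.356/268.16 = 0.03862 L/mol

b ≈ 0.03862 L/mol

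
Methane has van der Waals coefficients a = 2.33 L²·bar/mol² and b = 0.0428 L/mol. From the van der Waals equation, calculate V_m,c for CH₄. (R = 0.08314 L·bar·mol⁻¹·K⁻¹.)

V_m,c ≈ 0.1284 L/mol

For a van der Waals gas, V_m,c = 3b.
V_m,c = 3×0.0428 = 0.1284 L/mol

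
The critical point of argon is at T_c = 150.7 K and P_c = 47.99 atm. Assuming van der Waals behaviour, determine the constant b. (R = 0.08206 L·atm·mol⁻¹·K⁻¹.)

From T_c = 8a/(27Rb) and P_c = a/(27b²): b = R T_c/(8 P_c).
b = (0.08206)(150.7)/(8×47.99) = 12.366/383.92 = 0.03221 L/mol

b ≈ 0.03221 L/mol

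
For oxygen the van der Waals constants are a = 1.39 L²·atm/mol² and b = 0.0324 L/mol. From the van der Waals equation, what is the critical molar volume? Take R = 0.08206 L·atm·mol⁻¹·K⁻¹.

For a van der Waals gas, V_m,c = 3b.
V_m,c = 3×0.0324 = 0.09720 L/mol

V_m,c ≈ 0.09720 L/mol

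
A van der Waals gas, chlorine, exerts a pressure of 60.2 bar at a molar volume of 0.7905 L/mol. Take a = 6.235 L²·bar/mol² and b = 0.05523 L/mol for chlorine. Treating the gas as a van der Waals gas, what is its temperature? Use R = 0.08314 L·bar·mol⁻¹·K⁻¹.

T ≈ 620.6 K

T = (P + a/V_m²)(V_m − b)/R
P + a/V_m² = 60.2 + 6.235/(0.7905)² = 70.178 bar
V_m − b = 0.7905 − 0.05523 = 0.73527 L/mol
T = (70.178)(0.73527)/0.08314 = 620.6 K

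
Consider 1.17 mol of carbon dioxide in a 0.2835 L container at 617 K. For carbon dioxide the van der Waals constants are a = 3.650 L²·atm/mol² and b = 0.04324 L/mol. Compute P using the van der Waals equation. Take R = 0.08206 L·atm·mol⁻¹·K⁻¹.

P ≈ 192.2 atm

P = nRT/(V − nb) − a n²/V²
nRT/(V − nb) = (1.17)(0.08206)(617)/(0.2835 − 1.17×0.04324) = 59.238/0.23291 = 254.34 atm
a n²/V² = (3.650)(1.17)²/(0.2835)² = 62.167 atm
P = 254.34 − 62.167 = 192.2 atm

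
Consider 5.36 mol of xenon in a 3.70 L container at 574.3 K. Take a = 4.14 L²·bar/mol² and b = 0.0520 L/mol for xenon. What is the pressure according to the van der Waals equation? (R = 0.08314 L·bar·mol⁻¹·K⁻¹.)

P = nRT/(V − nb) − a n²/V²
nRT/(V − nb) = (5.36)(0.08314)(574.3)/(3.70 − 5.36×0.0520) = 255.93/3.4213 = 74.805 bar
a n²/V² = (4.14)(5.36)²/(3.70)² = 8.6881 bar
P = 74.805 − 8.6881 = 66.12 bar

P ≈ 66.12 bar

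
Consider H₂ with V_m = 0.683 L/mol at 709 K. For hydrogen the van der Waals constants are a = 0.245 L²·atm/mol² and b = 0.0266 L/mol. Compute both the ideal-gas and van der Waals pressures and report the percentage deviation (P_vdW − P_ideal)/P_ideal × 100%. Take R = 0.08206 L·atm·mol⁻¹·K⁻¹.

Ideal: P_ideal = RT/V_m = (0.08206)(709)/0.683 = 85.1838 atm
vdW: P = RT/(V_m − b) − a/V_m² = 58.1805/0.656400 − 0.245/0.466489 = 88.6357 − 0.525200 = 88.1105 atm
% deviation = (88.1105 − 85.1838)/85.1838 × 100% = 3.44%

3.44 %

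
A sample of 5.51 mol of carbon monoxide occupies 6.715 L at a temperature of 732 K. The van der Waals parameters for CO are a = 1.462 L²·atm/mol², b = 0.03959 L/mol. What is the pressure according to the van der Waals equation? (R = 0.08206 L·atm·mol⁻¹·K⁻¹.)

P ≈ 49.96 atm

P = nRT/(V − nb) − a n²/V²
nRT/(V − nb) = (5.51)(0.08206)(732)/(6.715 − 5.51×0.03959) = 330.97/6.4969 = 50.943 atm
a n²/V² = (1.462)(5.51)²/(6.715)² = 0.98437 atm
P = 50.943 − 0.98437 = 49.96 atm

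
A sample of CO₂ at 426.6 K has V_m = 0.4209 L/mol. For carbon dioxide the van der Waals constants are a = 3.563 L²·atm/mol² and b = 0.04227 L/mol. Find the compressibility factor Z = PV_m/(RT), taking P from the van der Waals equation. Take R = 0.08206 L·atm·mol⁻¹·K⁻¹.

P = RT/(V_m − b) − a/V_m² = (0.08206)(426.6)/(0.4209 − 0.04227) − 3.563/(0.4209)²
  = 35.007/0.37863 − 20.112 = 92.457 − 20.112 = 72.345 atm
Z = PV_m/(RT) = (72.345)(0.4209)/((0.08206)(426.6)) = 30.450/35.007 = 0.8698

Z ≈ 0.8698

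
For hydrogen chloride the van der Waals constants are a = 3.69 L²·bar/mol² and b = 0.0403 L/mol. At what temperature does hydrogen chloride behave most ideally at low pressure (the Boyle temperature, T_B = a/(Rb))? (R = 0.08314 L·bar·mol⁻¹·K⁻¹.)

For a van der Waals gas the second virial coefficient B₂ = b − a/(RT) vanishes at T_B = a/(Rb).
T_B = 3.69/(0.08314×0.0403) = 3.69/0.0033505 = 1101 K

T_B ≈ 1101 K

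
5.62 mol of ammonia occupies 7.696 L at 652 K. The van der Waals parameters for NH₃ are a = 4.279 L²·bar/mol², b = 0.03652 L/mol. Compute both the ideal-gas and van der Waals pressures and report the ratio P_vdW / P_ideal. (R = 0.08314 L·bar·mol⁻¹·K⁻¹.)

P_vdW / P_ideal ≈ 0.9698

Ideal: P_ideal = nRT/V = (5.62)(0.08314)(652)/7.696 = 39.5848 bar
vdW: P = nRT/(V − nb) − a n²/V² = 304.645/7.49076 − 135.150/59.2284 = 40.6694 − 2.28184 = 38.3876 bar
Ratio = 38.3876/39.5848 = 0.9698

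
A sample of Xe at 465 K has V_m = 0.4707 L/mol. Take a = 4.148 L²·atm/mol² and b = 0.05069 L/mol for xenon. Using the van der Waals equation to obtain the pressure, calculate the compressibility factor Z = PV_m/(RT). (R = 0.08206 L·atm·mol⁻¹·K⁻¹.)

P = RT/(V_m − b) − a/V_m² = (0.08206)(465)/(0.4707 − 0.05069) − 4.148/(0.4707)²
  = 38.158/0.42001 − 18.722 = 90.850 − 18.722 = 72.128 atm
Z = PV_m/(RT) = (72.128)(0.4707)/((0.08206)(465)) = 33.951/38.158 = 0.8897

Z ≈ 0.8897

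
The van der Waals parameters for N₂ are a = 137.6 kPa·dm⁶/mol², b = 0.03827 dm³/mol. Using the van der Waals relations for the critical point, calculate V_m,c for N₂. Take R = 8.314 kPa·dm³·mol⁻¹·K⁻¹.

For a van der Waals gas, V_m,c = 3b.
V_m,c = 3×0.03827 = 0.1148 dm³/mol

V_m,c ≈ 0.1148 dm³/mol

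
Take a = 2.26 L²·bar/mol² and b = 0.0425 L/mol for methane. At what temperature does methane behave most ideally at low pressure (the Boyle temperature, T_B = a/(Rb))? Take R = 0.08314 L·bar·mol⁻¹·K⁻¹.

T_B ≈ 639.6 K

For a van der Waals gas the second virial coefficient B₂ = b − a/(RT) vanishes at T_B = a/(Rb).
T_B = 2.26/(0.08314×0.0425) = 2.26/0.0035335 = 639.6 K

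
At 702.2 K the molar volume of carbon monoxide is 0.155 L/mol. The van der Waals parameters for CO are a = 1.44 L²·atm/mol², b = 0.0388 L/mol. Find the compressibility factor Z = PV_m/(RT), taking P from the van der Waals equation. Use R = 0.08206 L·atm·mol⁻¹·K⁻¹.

Z ≈ 1.173

P = RT/(V_m − b) − a/V_m² = (0.08206)(702.2)/(0.155 − 0.0388) − 1.44/(0.155)²
  = 57.623/0.11620 − 59.938 = 495.90 − 59.938 = 435.96 atm
Z = PV_m/(RT) = (435.96)(0.155)/((0.08206)(702.2)) = 67.574/57.623 = 1.173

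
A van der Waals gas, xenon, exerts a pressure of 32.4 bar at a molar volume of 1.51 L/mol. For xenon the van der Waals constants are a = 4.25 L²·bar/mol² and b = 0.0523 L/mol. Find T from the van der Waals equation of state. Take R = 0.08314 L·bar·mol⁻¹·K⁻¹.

T = (P + a/V_m²)(V_m − b)/R
P + a/V_m² = 32.4 + 4.25/(1.51)² = 34.264 bar
V_m − b = 1.51 − 0.0523 = 1.4577 L/mol
T = (34.264)(1.4577)/0.08314 = 600.8 K

T ≈ 600.8 K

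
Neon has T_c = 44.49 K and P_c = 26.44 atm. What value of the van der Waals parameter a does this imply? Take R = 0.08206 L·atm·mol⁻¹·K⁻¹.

a ≈ 0.2127 L²·atm/mol²

From T_c = 8a/(27Rb) and P_c = a/(27b²): a = 27 R² T_c²/(64 P_c).
a = 27×(0.08206)²×(44.49)²/(64×26.44) = 359.87/1692.2 = 0.2127 L²·atm/mol²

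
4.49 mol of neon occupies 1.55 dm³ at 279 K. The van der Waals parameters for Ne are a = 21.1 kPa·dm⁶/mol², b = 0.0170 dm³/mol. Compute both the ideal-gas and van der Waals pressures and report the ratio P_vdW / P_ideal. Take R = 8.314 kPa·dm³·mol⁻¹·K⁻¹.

Ideal: P_ideal = nRT/V = (4.49)(8.314)(279)/1.55 = 6719.37 kPa
vdW: P = nRT/(V − nb) − a n²/V² = 10415.0/1.47367 − 425.378/2.40250 = 7067.39 − 177.056 = 6890.33 kPa
Ratio = 6890.33/6719.37 = 1.025

P_vdW / P_ideal ≈ 1.025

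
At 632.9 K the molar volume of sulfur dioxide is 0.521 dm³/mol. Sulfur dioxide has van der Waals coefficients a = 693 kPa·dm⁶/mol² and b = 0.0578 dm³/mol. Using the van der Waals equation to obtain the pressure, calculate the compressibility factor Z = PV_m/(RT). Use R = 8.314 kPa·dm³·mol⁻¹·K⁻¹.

Z ≈ 0.8720

P = RT/(V_m − b) − a/V_m² = (8.314)(632.9)/(0.521 − 0.0578) − 693/(0.521)²
  = 5261.9/0.46320 − 2553.0 = 11360 − 2553.0 = 8807 kPa
Z = PV_m/(RT) = (8807)(0.521)/((8.314)(632.9)) = 4588.4/5261.9 = 0.8720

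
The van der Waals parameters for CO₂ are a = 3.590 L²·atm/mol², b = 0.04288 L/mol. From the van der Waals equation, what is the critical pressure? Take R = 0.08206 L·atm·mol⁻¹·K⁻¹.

P_c ≈ 72.31 atm

For a van der Waals gas, P_c = a/(27b²).
P_c = 3.590/(27×(0.04288)²) = 3.590/0.049645 = 72.31 atm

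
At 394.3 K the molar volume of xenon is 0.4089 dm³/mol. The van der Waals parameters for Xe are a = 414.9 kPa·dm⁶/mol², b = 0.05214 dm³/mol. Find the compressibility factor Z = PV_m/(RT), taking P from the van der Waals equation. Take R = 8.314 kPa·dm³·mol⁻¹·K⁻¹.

Z ≈ 0.8366

P = RT/(V_m − b) − a/V_m² = (8.314)(394.3)/(0.4089 − 0.05214) − 414.9/(0.4089)²
  = 3278.2/0.35676 − 2481.5 = 9188.8 − 2481.5 = 6707.3 kPa
Z = PV_m/(RT) = (6707.3)(0.4089)/((8.314)(394.3)) = 2742.6/3278.2 = 0.8366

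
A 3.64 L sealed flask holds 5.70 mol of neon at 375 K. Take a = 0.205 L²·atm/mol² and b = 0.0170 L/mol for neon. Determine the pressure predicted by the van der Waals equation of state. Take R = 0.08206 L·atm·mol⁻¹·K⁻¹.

P = nRT/(V − nb) − a n²/V²
nRT/(V − nb) = (5.70)(0.08206)(375)/(3.64 − 5.70×0.0170) = 175.40/3.5431 = 49.505 atm
a n²/V² = (0.205)(5.70)²/(3.64)² = 0.50269 atm
P = 49.505 − 0.50269 = 49.00 atm

P ≈ 49.00 atm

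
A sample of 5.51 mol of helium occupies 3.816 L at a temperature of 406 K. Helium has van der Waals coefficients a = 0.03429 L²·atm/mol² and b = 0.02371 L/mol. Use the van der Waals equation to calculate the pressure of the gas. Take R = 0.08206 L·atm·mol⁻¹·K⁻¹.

P ≈ 49.74 atm

P = nRT/(V − nb) − a n²/V²
nRT/(V − nb) = (5.51)(0.08206)(406)/(3.816 − 5.51×0.02371) = 183.57/3.6854 = 49.810 atm
a n²/V² = (0.03429)(5.51)²/(3.816)² = 0.071491 atm
P = 49.810 − 0.071491 = 49.74 atm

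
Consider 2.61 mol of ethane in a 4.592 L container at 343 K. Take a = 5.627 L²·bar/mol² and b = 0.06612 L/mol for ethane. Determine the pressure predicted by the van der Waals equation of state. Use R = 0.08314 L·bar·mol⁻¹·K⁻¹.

P = nRT/(V − nb) − a n²/V²
nRT/(V − nb) = (2.61)(0.08314)(343)/(4.592 − 2.61×0.06612) = 74.429/4.4194 = 16.841 bar
a n²/V² = (5.627)(2.61)²/(4.592)² = 1.8178 bar
P = 16.841 − 1.8178 = 15.02 bar

P ≈ 15.02 bar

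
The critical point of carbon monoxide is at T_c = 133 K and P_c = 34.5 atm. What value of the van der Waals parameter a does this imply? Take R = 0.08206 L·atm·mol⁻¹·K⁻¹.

a ≈ 1.457 L²·atm/mol²

From T_c = 8a/(27Rb) and P_c = a/(27b²): a = 27 R² T_c²/(64 P_c).
a = 27×(0.08206)²×(133)²/(64×34.5) = 3216.1/2208.0 = 1.457 L²·atm/mol²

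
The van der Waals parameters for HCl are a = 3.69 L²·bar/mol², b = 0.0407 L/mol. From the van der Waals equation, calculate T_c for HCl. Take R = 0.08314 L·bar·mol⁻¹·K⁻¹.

T_c ≈ 323.1 K

For a van der Waals gas, T_c = 8a/(27Rb).
T_c = 8×3.69/(27×0.08314×0.0407) = 29.520/0.091363 = 323.1 K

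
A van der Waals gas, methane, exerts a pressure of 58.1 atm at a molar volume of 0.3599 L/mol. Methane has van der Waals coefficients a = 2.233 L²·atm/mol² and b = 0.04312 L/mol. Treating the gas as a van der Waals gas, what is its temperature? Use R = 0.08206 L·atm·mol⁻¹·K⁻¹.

T ≈ 290.8 K

T = (P + a/V_m²)(V_m − b)/R
P + a/V_m² = 58.1 + 2.233/(0.3599)² = 75.340 atm
V_m − b = 0.3599 − 0.04312 = 0.31678 L/mol
T = (75.340)(0.31678)/0.08206 = 290.8 K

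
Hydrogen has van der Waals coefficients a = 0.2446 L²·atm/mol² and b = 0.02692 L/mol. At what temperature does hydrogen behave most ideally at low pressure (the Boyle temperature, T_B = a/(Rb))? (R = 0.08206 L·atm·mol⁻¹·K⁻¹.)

For a van der Waals gas the second virial coefficient B₂ = b − a/(RT) vanishes at T_B = a/(Rb).
T_B = 0.2446/(0.08206×0.02692) = 0.2446/0.0022091 = 110.7 K

T_B ≈ 110.7 K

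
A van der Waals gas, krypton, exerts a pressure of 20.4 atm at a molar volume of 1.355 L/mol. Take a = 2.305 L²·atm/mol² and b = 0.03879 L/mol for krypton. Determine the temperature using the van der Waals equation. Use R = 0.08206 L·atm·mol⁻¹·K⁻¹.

T = (P + a/V_m²)(V_m − b)/R
P + a/V_m² = 20.4 + 2.305/(1.355)² = 21.655 atm
V_m − b = 1.355 − 0.03879 = 1.3162 L/mol
T = (21.655)(1.3162)/0.08206 = 347.3 K

T ≈ 347.3 K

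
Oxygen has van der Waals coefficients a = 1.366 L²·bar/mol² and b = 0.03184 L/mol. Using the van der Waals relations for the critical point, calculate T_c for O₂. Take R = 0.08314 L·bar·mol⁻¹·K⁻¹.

T_c ≈ 152.9 K

For a van der Waals gas, T_c = 8a/(27Rb).
T_c = 8×1.366/(27×0.08314×0.03184) = 10.928/0.071474 = 152.9 K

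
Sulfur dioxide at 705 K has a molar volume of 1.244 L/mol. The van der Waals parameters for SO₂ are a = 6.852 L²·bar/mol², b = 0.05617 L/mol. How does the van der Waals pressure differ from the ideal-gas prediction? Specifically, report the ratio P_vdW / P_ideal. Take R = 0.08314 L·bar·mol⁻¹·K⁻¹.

Ideal: P_ideal = RT/V_m = (0.08314)(705)/1.244 = 47.1171 bar
vdW: P = RT/(V_m − b) − a/V_m² = 58.6137/1.18783 − 6.852/1.54754 = 49.3452 − 4.42767 = 44.9175 bar
Ratio = 44.9175/47.1171 = 0.9533

P_vdW / P_ideal ≈ 0.9533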